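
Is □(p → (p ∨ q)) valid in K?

Tableau for the negation ¬□(p → (p ∨ q)):
1. ¬□(p → (p ∨ q)), w0
2. ¬(p → (p ∨ q)), w1
3. p, w1
4. ¬(p ∨ q), w1
5. ¬p, w1
6. ¬q, w1
Accessibility: w0Rw1
Branch closes: p and ¬p both at w1.
Every branch of the negation's tableau closes; the branch above is one of them.

Valid in K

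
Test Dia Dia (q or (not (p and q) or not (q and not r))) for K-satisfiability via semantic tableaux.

Yes, satisfiable

1. Dia Dia (q or (not (p and q) or not (q and not r))), w0
2. Dia (q or (not (p and q) or not (q and not r))), w1
3. q or (not (p and q) or not (q and not r)), w2
4. not (p and q) or not (q and not r), w2
5. not (q and not r), w2
6. r, w2
Accessibility: w0Rw1, w1Rw2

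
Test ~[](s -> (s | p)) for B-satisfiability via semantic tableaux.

Unsatisfiable (every branch closes)

1. ~[](s -> (s | p)), u
2. ~(s -> (s | p)), v   [~[]-rule on 1: fresh world v, uRv]
3. s, v   [~->-rule on 2]
4. ~(s | p), v   [~->-rule on 2]
5. ~s, v   [~|-rule on 4]
6. ~p, v   [~|-rule on 4]
Accessibility: uRu, uRv, vRu, vRv
Branch closes: s and ~s both at v.
All branches of the tableau close; one closing branch shown above.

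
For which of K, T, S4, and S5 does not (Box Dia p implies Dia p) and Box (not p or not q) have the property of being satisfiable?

K-tableau for the formula:
1. not (Box Dia p implies Dia p) and Box (not p or not q), 0
2. not (Box Dia p implies Dia p), 0
3. Box (not p or not q), 0
4. Box Dia p, 0
5. not Dia p, 0
Complete open branch: satisfiable in K.
T-tableau for the formula:
1. not (Box Dia p implies Dia p) and Box (not p or not q), 0
2. not (Box Dia p implies Dia p), 0
3. Box (not p or not q), 0
4. Box Dia p, 0
5. not Dia p, 0
6. not p or not q, 0
7. Dia p, 0
8. not p, 0
9. not q, 0
10. p, 1
11. not p or not q, 1
12. Dia p, 1
13. not p, 1
Accessibility: 0R0, 0R1, 1R1
Branch closes: p and not p both at 1.
Every branch closes (one shown): unsatisfiable in T, hence also in S4, S5 (every S4/S5-frame is a T-frame).

K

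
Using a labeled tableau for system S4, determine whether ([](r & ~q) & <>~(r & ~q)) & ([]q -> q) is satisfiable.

1. ([](r & ~q) & <>~(r & ~q)) & ([]q -> q), u
2. [](r & ~q) & <>~(r & ~q), u   [&-rule on 1]
3. []q -> q, u   [&-rule on 1]
4. [](r & ~q), u   [&-rule on 2]
5. <>~(r & ~q), u   [&-rule on 2]
6. r & ~q, u   [[]-rule on 4 via uRu]
7. r, u   [&-rule on 6]
8. ~q, u   [&-rule on 6]
9. ~[]q, u   [->-rule on 3 (branches; this branch)]
10. ~(r & ~q), v   [<>-rule on 5: fresh world v, uRv]
11. r & ~q, v   [[]-rule on 4 via uRv]
12. r, v   [&-rule on 11]
13. ~q, v   [&-rule on 11]
14. q, v   [~&-rule on 10 (branches; this branch)]
Accessibility: uRu, uRv, vRv
Branch closes: q and ~q both at v.
All branches of the tableau close; one closing branch shown above.

Unsatisfiable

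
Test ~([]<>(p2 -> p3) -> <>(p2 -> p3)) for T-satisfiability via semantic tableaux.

Unsatisfiable (every branch closes)

1. ~([]<>(p2 -> p3) -> <>(p2 -> p3)), u
2. []<>(p2 -> p3), u   [~->-rule on 1]
3. ~<>(p2 -> p3), u   [~->-rule on 1]
4. <>(p2 -> p3), u   [[]-rule on 2 via uRu]
5. ~(p2 -> p3), u   [~<>-rule on 3 via uRu]
6. p2, u   [~->-rule on 5]
7. ~p3, u   [~->-rule on 5]
8. p2 -> p3, v   [<>-rule on 4: fresh world v, uRv]
9. <>(p2 -> p3), v   [[]-rule on 2 via uRv]
10. ~(p2 -> p3), v   [~<>-rule on 3 via uRv]
11. p2, v   [~->-rule on 10]
12. ~p3, v   [~->-rule on 10]
13. p3, v   [->-rule on 8 (branches; this branch)]
Accessibility: uRu, uRv, vRv
Branch closes: p3 and ~p3 both at v.
Every branch closes; the branch above is one of them.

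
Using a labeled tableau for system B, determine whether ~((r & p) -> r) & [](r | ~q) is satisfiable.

1. ~((r & p) -> r) & [](r | ~q), w0
2. ~((r & p) -> r), w0   [&-rule on 1]
3. [](r | ~q), w0   [&-rule on 1]
4. r & p, w0   [~->-rule on 2]
5. ~r, w0   [~->-rule on 2]
6. r, w0   [&-rule on 4]
7. p, w0   [&-rule on 4]
Accessibility: w0Rw0
Branch closes: r and ~r both at w0.
All branches of the tableau close; one closing branch shown above.

Unsatisfiable (every branch closes)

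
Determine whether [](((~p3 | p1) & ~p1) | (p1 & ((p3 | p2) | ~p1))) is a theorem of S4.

Not valid

Tableau for the negation ~[](((~p3 | p1) & ~p1) | (p1 & ((p3 | p2) | ~p1))):
1. ~[](((~p3 | p1) & ~p1) | (p1 & ((p3 | p2) | ~p1))), w0
2. ~(((~p3 | p1) & ~p1) | (p1 & ((p3 | p2) | ~p1))), w1
3. ~((~p3 | p1) & ~p1), w1
4. ~(p1 & ((p3 | p2) | ~p1)), w1
5. p1, w1
6. ~((p3 | p2) | ~p1), w1
7. ~(p3 | p2), w1
8. ~p3, w1
9. ~p2, w1
Accessibility: w0Rw0, w0Rw1, w1Rw1
The negation has an open branch (countermodel exists).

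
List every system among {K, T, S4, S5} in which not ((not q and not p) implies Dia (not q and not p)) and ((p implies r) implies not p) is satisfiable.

K

T-tableau for the formula:
1. not ((not q and not p) implies Dia (not q and not p)) and ((p implies r) implies not p), w0
2. not ((not q and not p) implies Dia (not q and not p)), w0
3. (p implies r) implies not p, w0
4. not q and not p, w0
5. not Dia (not q and not p), w0
6. not q, w0
7. not p, w0
8. not (not q and not p), w0
9. p, w0
Accessibility: w0Rw0
Branch closes: p and not p both at w0.
Every branch closes (one shown): unsatisfiable in T, hence also in S4, S5 (every S4/S5-frame is a T-frame).
K-tableau for the formula:
1. not ((not q and not p) implies Dia (not q and not p)) and ((p implies r) implies not p), w0
2. not ((not q and not p) implies Dia (not q and not p)), w0
3. (p implies r) implies not p, w0
4. not q and not p, w0
5. not Dia (not q and not p), w0
6. not q, w0
7. not p, w0
Complete open branch: satisfiable in K.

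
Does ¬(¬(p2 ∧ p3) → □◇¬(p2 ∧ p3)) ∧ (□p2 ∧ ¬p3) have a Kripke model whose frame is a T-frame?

Satisfiable (open branch found)

1. ¬(¬(p2 ∧ p3) → □◇¬(p2 ∧ p3)) ∧ (□p2 ∧ ¬p3), w0
2. ¬(¬(p2 ∧ p3) → □◇¬(p2 ∧ p3)), w0   [∧-rule on 1]
3. □p2 ∧ ¬p3, w0   [∧-rule on 1]
4. ¬(p2 ∧ p3), w0   [¬→-rule on 2]
5. ¬□◇¬(p2 ∧ p3), w0   [¬→-rule on 2]
6. □p2, w0   [∧-rule on 3]
7. ¬p3, w0   [∧-rule on 3]
8. p2, w0   [□-rule on 6 via w0Rw0]
9. ¬◇¬(p2 ∧ p3), w1   [¬□-rule on 5: fresh world w1, w0Rw1]
10. p2, w1   [□-rule on 6 via w0Rw1]
11. p2 ∧ p3, w1   [¬◇-rule on 9 via w1Rw1]
12. p3, w1   [∧-rule on 11]
Accessibility: w0Rw0, w0Rw1, w1Rw1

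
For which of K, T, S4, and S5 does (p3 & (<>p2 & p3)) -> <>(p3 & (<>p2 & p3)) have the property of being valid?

K-tableau for the negation ~((p3 & (<>p2 & p3)) -> <>(p3 & (<>p2 & p3))):
1. ~((p3 & (<>p2 & p3)) -> <>(p3 & (<>p2 & p3))), u
2. p3 & (<>p2 & p3), u
3. ~<>(p3 & (<>p2 & p3)), u
4. p3, u
5. <>p2 & p3, u
6. <>p2, u
7. p2, v
8. ~(p3 & (<>p2 & p3)), v
9. ~(<>p2 & p3), v
10. ~p3, v
Accessibility: uRv
Complete open branch: countermodel on a K-frame, so not valid in K.
T-tableau for the negation ~((p3 & (<>p2 & p3)) -> <>(p3 & (<>p2 & p3))):
1. ~((p3 & (<>p2 & p3)) -> <>(p3 & (<>p2 & p3))), u
2. p3 & (<>p2 & p3), u
3. ~<>(p3 & (<>p2 & p3)), u
4. p3, u
5. <>p2 & p3, u
6. <>p2, u
7. ~(p3 & (<>p2 & p3)), u
8. ~(<>p2 & p3), u
9. ~<>p2, u
10. ~p2, u
11. p2, v
12. ~(p3 & (<>p2 & p3)), v
13. ~p2, v
Accessibility: uRu, uRv, vRv
Branch closes: p2 and ~p2 both at v.
Every branch closes (one shown): valid in T, hence also in S4, S5 (every theorem of T is a theorem of S4 and S5).

T, S4, S5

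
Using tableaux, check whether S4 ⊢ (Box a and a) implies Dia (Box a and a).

Tableau for the negation not ((Box a and a) implies Dia (Box a and a)):
1. not ((Box a and a) implies Dia (Box a and a)), w0
2. Box a and a, w0
3. not Dia (Box a and a), w0
4. Box a, w0
5. a, w0
6. not (Box a and a), w0
7. not Box a, w0
8. not a, w1
9. not (Box a and a), w1
10. a, w1
Accessibility: w0Rw0, w0Rw1, w1Rw1
Branch closes: a and not a both at w1.
Every branch of the negation's tableau closes; the branch above is one of them.

Yes, valid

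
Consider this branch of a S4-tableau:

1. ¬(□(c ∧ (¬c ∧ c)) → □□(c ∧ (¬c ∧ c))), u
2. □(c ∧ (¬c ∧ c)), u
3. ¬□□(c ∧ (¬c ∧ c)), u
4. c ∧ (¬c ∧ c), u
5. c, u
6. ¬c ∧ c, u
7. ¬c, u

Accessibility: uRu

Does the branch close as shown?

Yes, closed

Both c and ¬c appear at u.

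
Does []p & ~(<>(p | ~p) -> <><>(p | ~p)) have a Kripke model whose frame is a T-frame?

Unsatisfiable

1. []p & ~(<>(p | ~p) -> <><>(p | ~p)), 0
2. []p, 0   [&-rule on 1]
3. ~(<>(p | ~p) -> <><>(p | ~p)), 0   [&-rule on 1]
4. <>(p | ~p), 0   [~->-rule on 3]
5. ~<><>(p | ~p), 0   [~->-rule on 3]
6. p, 0   [[]-rule on 2 via 0R0]
7. ~<>(p | ~p), 0   [~<>-rule on 5 via 0R0]
8. ~(p | ~p), 0   [~<>-rule on 7 via 0R0]
9. ~p, 0   [~|-rule on 8]
Accessibility: 0R0
Branch closes: p and ~p both at 0.
All branches of the tableau close; one closing branch shown above.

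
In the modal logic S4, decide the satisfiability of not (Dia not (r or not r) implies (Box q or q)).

1. not (Dia not (r or not r) implies (Box q or q)), u
2. Dia not (r or not r), u
3. not (Box q or q), u
4. not Box q, u
5. not q, u
6. not (r or not r), v
7. not r, v
8. r, v
Accessibility: uRu, uRv, vRv
Branch closes: r and not r both at v.
All branches of the tableau close; one closing branch shown above.

Unsatisfiable (every branch closes)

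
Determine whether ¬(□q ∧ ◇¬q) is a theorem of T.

Valid in T

Tableau for the negation □q ∧ ◇¬q:
1. □q ∧ ◇¬q, w0
2. □q, w0
3. ◇¬q, w0
4. q, w0
5. ¬q, w1
6. q, w1
Accessibility: w0Rw0, w0Rw1, w1Rw1
Branch closes: q and ¬q both at w1.
All branches of the negation close; one closing branch shown above.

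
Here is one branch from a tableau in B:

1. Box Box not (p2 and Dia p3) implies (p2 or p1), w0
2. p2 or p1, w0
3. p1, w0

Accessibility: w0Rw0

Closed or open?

No atom appears with both signs at the same world.

No, open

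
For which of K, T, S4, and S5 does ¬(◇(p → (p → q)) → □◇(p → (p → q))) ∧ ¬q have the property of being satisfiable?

K, T, S4

S5-tableau for the formula:
1. ¬(◇(p → (p → q)) → □◇(p → (p → q))) ∧ ¬q, u
2. ¬(◇(p → (p → q)) → □◇(p → (p → q))), u
3. ¬q, u
4. ◇(p → (p → q)), u
5. ¬□◇(p → (p → q)), u
6. p → (p → q), v
7. p → q, v
8. q, v
9. ¬◇(p → (p → q)), w
10. ¬(p → (p → q)), u
11. p, u
12. ¬(p → q), u
13. ¬(p → (p → q)), v
14. p, v
15. ¬(p → q), v
16. ¬q, v
Accessibility: uRu, uRv, uRw, vRu, vRv, vRw, wRu, wRv, wRw
Branch closes: q and ¬q both at v.
Every branch closes (one shown): unsatisfiable in S5.
S4-tableau for the formula:
1. ¬(◇(p → (p → q)) → □◇(p → (p → q))) ∧ ¬q, u
2. ¬(◇(p → (p → q)) → □◇(p → (p → q))), u
3. ¬q, u
4. ◇(p → (p → q)), u
5. ¬□◇(p → (p → q)), u
6. p → (p → q), v
7. p → q, v
8. q, v
9. ¬◇(p → (p → q)), w
10. ¬(p → (p → q)), w
11. p, w
12. ¬(p → q), w
13. ¬q, w
Accessibility: uRu, uRv, uRw, vRv, wRw
Complete open branch: satisfiable in S4, hence also in K, T (this S4-model is also a K-model and a T-model).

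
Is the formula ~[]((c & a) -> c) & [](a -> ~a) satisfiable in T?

1. ~[]((c & a) -> c) & [](a -> ~a), w0
2. ~[]((c & a) -> c), w0   [&-rule on 1]
3. [](a -> ~a), w0   [&-rule on 1]
4. a -> ~a, w0   [[]-rule on 3 via w0Rw0]
5. ~a, w0   [->-rule on 4 (branches; this branch)]
6. ~((c & a) -> c), w1   [~[]-rule on 2: fresh world w1, w0Rw1]
7. c & a, w1   [~->-rule on 6]
8. ~c, w1   [~->-rule on 6]
9. c, w1   [&-rule on 7]
10. a, w1   [&-rule on 7]
Accessibility: w0Rw0, w0Rw1, w1Rw1
Branch closes: c and ~c both at w1.
All branches of the tableau close; one closing branch shown above.

Unsatisfiable (every branch closes)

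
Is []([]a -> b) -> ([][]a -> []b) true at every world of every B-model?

Tableau for the negation ~([]([]a -> b) -> ([][]a -> []b)):
1. ~([]([]a -> b) -> ([][]a -> []b)), u
2. []([]a -> b), u
3. ~([][]a -> []b), u
4. [][]a, u
5. ~[]b, u
6. []a -> b, u
7. []a, u
8. a, u
9. ~[]a, u
10. ~b, v
11. []a -> b, v
12. []a, v
13. a, v
14. ~[]a, v
15. ~a, w
16. []a -> b, w
17. []a, w
18. a, w
Accessibility: uRu, uRv, uRw, vRu, vRv, wRu, wRw
Branch closes: a and ~a both at w.
Every branch of the negation's tableau closes; the branch above is one of them.

Valid in B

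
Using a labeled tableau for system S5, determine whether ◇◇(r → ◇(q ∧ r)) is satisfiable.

1. ◇◇(r → ◇(q ∧ r)), w0
2. ◇(r → ◇(q ∧ r)), w1
3. r → ◇(q ∧ r), w2
4. ◇(q ∧ r), w2
5. q ∧ r, w3
6. q, w3
7. r, w3
Accessibility: w0Rw0, w0Rw1, w0Rw2, w0Rw3, w1Rw0, w1Rw1, w1Rw2, w1Rw3, w2Rw0, w2Rw1, w2Rw2, w2Rw3, w3Rw0, w3Rw1, w3Rw2, w3Rw3

Satisfiable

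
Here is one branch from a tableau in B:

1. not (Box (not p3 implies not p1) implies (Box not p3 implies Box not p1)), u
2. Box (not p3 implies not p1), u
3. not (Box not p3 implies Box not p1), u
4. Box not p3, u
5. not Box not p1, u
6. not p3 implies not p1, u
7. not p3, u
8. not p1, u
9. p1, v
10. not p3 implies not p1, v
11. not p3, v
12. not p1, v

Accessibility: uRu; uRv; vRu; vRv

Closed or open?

Yes, closed

Both p1 and not p1 appear at v.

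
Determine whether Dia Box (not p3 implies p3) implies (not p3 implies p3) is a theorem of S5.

Yes, valid

Tableau for the negation not (Dia Box (not p3 implies p3) implies (not p3 implies p3)):
1. not (Dia Box (not p3 implies p3) implies (not p3 implies p3)), 0
2. Dia Box (not p3 implies p3), 0
3. not (not p3 implies p3), 0
4. not p3, 0
5. Box (not p3 implies p3), 1
6. not p3 implies p3, 0
7. not p3 implies p3, 1
8. p3, 0
Accessibility: 0R0, 0R1, 1R0, 1R1
Branch closes: p3 and not p3 both at 0.
All branches of the negation close; one closing branch shown above.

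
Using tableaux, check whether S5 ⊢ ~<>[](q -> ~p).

Tableau for the negation <>[](q -> ~p):
1. <>[](q -> ~p), w0
2. [](q -> ~p), w1
3. q -> ~p, w0
4. q -> ~p, w1
5. ~p, w0
6. ~p, w1
Accessibility: w0Rw0, w0Rw1, w1Rw0, w1Rw1
The negation has an open branch (countermodel exists).

Not valid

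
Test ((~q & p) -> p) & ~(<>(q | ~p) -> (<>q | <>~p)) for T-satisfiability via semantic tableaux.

Unsatisfiable (every branch closes)

1. ((~q & p) -> p) & ~(<>(q | ~p) -> (<>q | <>~p)), 0
2. (~q & p) -> p, 0   [&-rule on 1]
3. ~(<>(q | ~p) -> (<>q | <>~p)), 0   [&-rule on 1]
4. <>(q | ~p), 0   [~->-rule on 3]
5. ~(<>q | <>~p), 0   [~->-rule on 3]
6. ~<>q, 0   [~|-rule on 5]
7. ~<>~p, 0   [~|-rule on 5]
8. ~q, 0   [~<>-rule on 6 via 0R0]
9. p, 0   [~<>-rule on 7 via 0R0]
10. q | ~p, 1   [<>-rule on 4: fresh world 1, 0R1]
11. ~q, 1   [~<>-rule on 6 via 0R1]
12. p, 1   [~<>-rule on 7 via 0R1]
13. ~p, 1   [|-rule on 10 (branches; this branch)]
Accessibility: 0R0, 0R1, 1R1
Branch closes: p and ~p both at 1.
Every branch closes; the branch above is one of them.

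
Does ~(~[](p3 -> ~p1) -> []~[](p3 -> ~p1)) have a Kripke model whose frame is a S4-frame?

1. ~(~[](p3 -> ~p1) -> []~[](p3 -> ~p1)), u
2. ~[](p3 -> ~p1), u   [~->-rule on 1]
3. ~[]~[](p3 -> ~p1), u   [~->-rule on 1]
4. ~(p3 -> ~p1), v   [~[]-rule on 2: fresh world v, uRv]
5. p3, v   [~->-rule on 4]
6. p1, v   [~->-rule on 4]
7. [](p3 -> ~p1), w   [~[]-rule on 3: fresh world w, uRw]
8. p3 -> ~p1, w   [[]-rule on 7 via wRw]
9. ~p1, w   [->-rule on 8 (branches; this branch)]
Accessibility: uRu, uRv, uRw, vRv, wRw

Satisfiable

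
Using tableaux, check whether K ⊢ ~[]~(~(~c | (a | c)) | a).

Not valid

Tableau for the negation []~(~(~c | (a | c)) | a):
1. []~(~(~c | (a | c)) | a), w0
The negation has an open branch (countermodel exists).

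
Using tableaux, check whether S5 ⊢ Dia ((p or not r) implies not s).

Not valid

Tableau for the negation not Dia ((p or not r) implies not s):
1. not Dia ((p or not r) implies not s), u
2. not ((p or not r) implies not s), u
3. p or not r, u
4. s, u
5. not r, u
Accessibility: uRu
The negation has an open branch (countermodel exists).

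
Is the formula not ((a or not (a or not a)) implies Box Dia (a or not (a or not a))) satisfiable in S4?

Satisfiable

1. not ((a or not (a or not a)) implies Box Dia (a or not (a or not a))), 0
2. a or not (a or not a), 0   [neg-implies-rule on 1]
3. not Box Dia (a or not (a or not a)), 0   [neg-implies-rule on 1]
4. a, 0   [or-rule on 2 (branches; this branch)]
5. not Dia (a or not (a or not a)), 1   [neg-Box-rule on 3: fresh world 1, 0R1]
6. not (a or not (a or not a)), 1   [neg-Dia-rule on 5 via 1R1]
7. not a, 1   [neg-or-rule on 6]
8. a or not a, 1   [neg-or-rule on 6]
Accessibility: 0R0, 0R1, 1R1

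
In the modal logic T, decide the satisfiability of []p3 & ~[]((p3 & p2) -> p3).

1. []p3 & ~[]((p3 & p2) -> p3), w0
2. []p3, w0
3. ~[]((p3 & p2) -> p3), w0
4. p3, w0
5. ~((p3 & p2) -> p3), w1
6. p3 & p2, w1
7. ~p3, w1
8. p3, w1
9. p2, w1
Accessibility: w0Rw0, w0Rw1, w1Rw1
Branch closes: p3 and ~p3 both at w1.
(One branch shown.) All branches close.

No, unsatisfiable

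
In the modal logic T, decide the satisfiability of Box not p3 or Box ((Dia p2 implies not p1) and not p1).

1. Box not p3 or Box ((Dia p2 implies not p1) and not p1), u
2. Box ((Dia p2 implies not p1) and not p1), u   [or-rule on 1 (branches; this branch)]
3. (Dia p2 implies not p1) and not p1, u   [Box-rule on 2 via uRu]
4. Dia p2 implies not p1, u   [and-rule on 3]
5. not p1, u   [and-rule on 3]
Accessibility: uRu

Satisfiable (open branch found)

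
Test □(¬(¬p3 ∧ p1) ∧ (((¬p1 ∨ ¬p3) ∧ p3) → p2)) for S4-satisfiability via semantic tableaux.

1. □(¬(¬p3 ∧ p1) ∧ (((¬p1 ∨ ¬p3) ∧ p3) → p2)), 0
2. ¬(¬p3 ∧ p1) ∧ (((¬p1 ∨ ¬p3) ∧ p3) → p2), 0   [□-rule on 1 via 0R0]
3. ¬(¬p3 ∧ p1), 0   [∧-rule on 2]
4. ((¬p1 ∨ ¬p3) ∧ p3) → p2, 0   [∧-rule on 2]
5. ¬p1, 0   [¬∧-rule on 3 (branches; this branch)]
6. p2, 0   [→-rule on 4 (branches; this branch)]
Accessibility: 0R0

Satisfiable (open branch found)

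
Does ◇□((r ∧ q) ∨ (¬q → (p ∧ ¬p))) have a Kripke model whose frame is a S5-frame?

1. ◇□((r ∧ q) ∨ (¬q → (p ∧ ¬p))), u
2. □((r ∧ q) ∨ (¬q → (p ∧ ¬p))), v
3. (r ∧ q) ∨ (¬q → (p ∧ ¬p)), u
4. (r ∧ q) ∨ (¬q → (p ∧ ¬p)), v
5. ¬q → (p ∧ ¬p), u
6. ¬q → (p ∧ ¬p), v
7. q, u
8. q, v
Accessibility: uRu, uRv, vRu, vRv

Satisfiable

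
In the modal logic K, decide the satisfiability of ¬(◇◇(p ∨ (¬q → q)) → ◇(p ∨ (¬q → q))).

Satisfiable

1. ¬(◇◇(p ∨ (¬q → q)) → ◇(p ∨ (¬q → q))), u
2. ◇◇(p ∨ (¬q → q)), u
3. ¬◇(p ∨ (¬q → q)), u
4. ◇(p ∨ (¬q → q)), v
5. ¬(p ∨ (¬q → q)), v
6. ¬p, v
7. ¬(¬q → q), v
8. ¬q, v
9. p ∨ (¬q → q), w
10. ¬q → q, w
11. q, w
Accessibility: uRv, vRw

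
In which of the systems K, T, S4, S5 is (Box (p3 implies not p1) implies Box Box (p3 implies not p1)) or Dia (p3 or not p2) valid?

S4, S5

S4-tableau for the negation not ((Box (p3 implies not p1) implies Box Box (p3 implies not p1)) or Dia (p3 or not p2)):
1. not ((Box (p3 implies not p1) implies Box Box (p3 implies not p1)) or Dia (p3 or not p2)), 0
2. not (Box (p3 implies not p1) implies Box Box (p3 implies not p1)), 0
3. not Dia (p3 or not p2), 0
4. Box (p3 implies not p1), 0
5. not Box Box (p3 implies not p1), 0
6. not (p3 or not p2), 0
7. not p3, 0
8. p2, 0
9. p3 implies not p1, 0
10. not p1, 0
11. not Box (p3 implies not p1), 1
12. not (p3 or not p2), 1
13. not p3, 1
14. p2, 1
15. p3 implies not p1, 1
16. not p1, 1
17. not (p3 implies not p1), 2
18. p3, 2
19. p1, 2
20. not (p3 or not p2), 2
21. not p3, 2
22. p2, 2
Accessibility: 0R0, 0R1, 0R2, 1R1, 1R2, 2R2
Branch closes: p3 and not p3 both at 2.
Every branch closes (one shown): valid in S4, hence also in S5 (every theorem of S4 is a theorem of S5).
T-tableau for the negation not ((Box (p3 implies not p1) implies Box Box (p3 implies not p1)) or Dia (p3 or not p2)):
1. not ((Box (p3 implies not p1) implies Box Box (p3 implies not p1)) or Dia (p3 or not p2)), 0
2. not (Box (p3 implies not p1) implies Box Box (p3 implies not p1)), 0
3. not Dia (p3 or not p2), 0
4. Box (p3 implies not p1), 0
5. not Box Box (p3 implies not p1), 0
6. not (p3 or not p2), 0
7. not p3, 0
8. p2, 0
9. p3 implies not p1, 0
10. not p1, 0
11. not Box (p3 implies not p1), 1
12. not (p3 or not p2), 1
13. not p3, 1
14. p2, 1
15. p3 implies not p1, 1
16. not p1, 1
17. not (p3 implies not p1), 2
18. p3, 2
19. p1, 2
Accessibility: 0R0, 0R1, 1R1, 1R2, 2R2
Complete open branch: countermodel on a T-frame, so not valid in T, nor in K (the same frame is also a K-frame).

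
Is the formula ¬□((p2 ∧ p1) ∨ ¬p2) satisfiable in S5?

1. ¬□((p2 ∧ p1) ∨ ¬p2), 0
2. ¬((p2 ∧ p1) ∨ ¬p2), 1
3. ¬(p2 ∧ p1), 1
4. p2, 1
5. ¬p1, 1
Accessibility: 0R0, 0R1, 1R0, 1R1

Satisfiable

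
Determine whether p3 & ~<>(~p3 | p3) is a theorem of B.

Not valid

Tableau for the negation ~(p3 & ~<>(~p3 | p3)):
1. ~(p3 & ~<>(~p3 | p3)), w0
2. <>(~p3 | p3), w0
3. ~p3 | p3, w1
4. p3, w1
Accessibility: w0Rw0, w0Rw1, w1Rw0, w1Rw1
The negation has an open branch (countermodel exists).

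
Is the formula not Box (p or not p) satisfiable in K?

Unsatisfiable (every branch closes)

1. not Box (p or not p), 0
2. not (p or not p), 1
3. not p, 1
4. p, 1
Accessibility: 0R1
Branch closes: p and not p both at 1.
All branches of the tableau close; one closing branch shown above.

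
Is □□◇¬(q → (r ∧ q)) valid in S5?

No, not valid

Tableau for the negation ¬□□◇¬(q → (r ∧ q)):
1. ¬□□◇¬(q → (r ∧ q)), w0
2. ¬□◇¬(q → (r ∧ q)), w1
3. ¬◇¬(q → (r ∧ q)), w2
4. q → (r ∧ q), w0
5. q → (r ∧ q), w1
6. q → (r ∧ q), w2
7. r ∧ q, w0
8. r, w0
9. q, w0
10. r ∧ q, w1
11. r, w1
12. q, w1
13. r ∧ q, w2
14. r, w2
15. q, w2
Accessibility: w0Rw0, w0Rw1, w0Rw2, w1Rw0, w1Rw1, w1Rw2, w2Rw0, w2Rw1, w2Rw2
The negation has an open branch (countermodel exists).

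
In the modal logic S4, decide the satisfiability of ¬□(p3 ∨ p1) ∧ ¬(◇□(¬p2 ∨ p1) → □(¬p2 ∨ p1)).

1. ¬□(p3 ∨ p1) ∧ ¬(◇□(¬p2 ∨ p1) → □(¬p2 ∨ p1)), w0
2. ¬□(p3 ∨ p1), w0
3. ¬(◇□(¬p2 ∨ p1) → □(¬p2 ∨ p1)), w0
4. ◇□(¬p2 ∨ p1), w0
5. ¬□(¬p2 ∨ p1), w0
6. ¬(p3 ∨ p1), w1
7. ¬p3, w1
8. ¬p1, w1
9. □(¬p2 ∨ p1), w2
10. ¬p2 ∨ p1, w2
11. p1, w2
12. ¬(¬p2 ∨ p1), w3
13. p2, w3
14. ¬p1, w3
Accessibility: w0Rw0, w0Rw1, w0Rw2, w0Rw3, w1Rw1, w2Rw2, w3Rw3

Satisfiable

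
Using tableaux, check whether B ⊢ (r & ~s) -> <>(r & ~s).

Yes, valid

Tableau for the negation ~((r & ~s) -> <>(r & ~s)):
1. ~((r & ~s) -> <>(r & ~s)), 0
2. r & ~s, 0
3. ~<>(r & ~s), 0
4. r, 0
5. ~s, 0
6. ~(r & ~s), 0
7. s, 0
Accessibility: 0R0
Branch closes: s and ~s both at 0.
Every branch of the negation's tableau closes; the branch above is one of them.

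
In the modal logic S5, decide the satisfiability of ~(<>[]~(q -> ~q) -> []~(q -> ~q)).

Unsatisfiable (every branch closes)

1. ~(<>[]~(q -> ~q) -> []~(q -> ~q)), w0
2. <>[]~(q -> ~q), w0
3. ~[]~(q -> ~q), w0
4. []~(q -> ~q), w1
5. ~(q -> ~q), w0
6. q, w0
7. ~(q -> ~q), w1
8. q, w1
9. q -> ~q, w2
10. ~(q -> ~q), w2
11. q, w2
12. ~q, w2
Accessibility: w0Rw0, w0Rw1, w0Rw2, w1Rw0, w1Rw1, w1Rw2, w2Rw0, w2Rw1, w2Rw2
Branch closes: q and ~q both at w2.
All branches of the tableau close; one closing branch shown above.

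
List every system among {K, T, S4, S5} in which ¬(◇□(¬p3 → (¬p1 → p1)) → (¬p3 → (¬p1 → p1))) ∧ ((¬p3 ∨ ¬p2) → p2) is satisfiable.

S4-tableau for the formula:
1. ¬(◇□(¬p3 → (¬p1 → p1)) → (¬p3 → (¬p1 → p1))) ∧ ((¬p3 ∨ ¬p2) → p2), 0
2. ¬(◇□(¬p3 → (¬p1 → p1)) → (¬p3 → (¬p1 → p1))), 0
3. (¬p3 ∨ ¬p2) → p2, 0
4. ◇□(¬p3 → (¬p1 → p1)), 0
5. ¬(¬p3 → (¬p1 → p1)), 0
6. ¬p3, 0
7. ¬(¬p1 → p1), 0
8. ¬p1, 0
9. p2, 0
10. □(¬p3 → (¬p1 → p1)), 1
11. ¬p3 → (¬p1 → p1), 1
12. ¬p1 → p1, 1
13. p1, 1
Accessibility: 0R0, 0R1, 1R1
Complete open branch: satisfiable in S4, hence also in K, T (this S4-model is also a K-model and a T-model).
S5-tableau for the formula:
1. ¬(◇□(¬p3 → (¬p1 → p1)) → (¬p3 → (¬p1 → p1))) ∧ ((¬p3 ∨ ¬p2) → p2), 0
2. ¬(◇□(¬p3 → (¬p1 → p1)) → (¬p3 → (¬p1 → p1))), 0
3. (¬p3 ∨ ¬p2) → p2, 0
4. ◇□(¬p3 → (¬p1 → p1)), 0
5. ¬(¬p3 → (¬p1 → p1)), 0
6. ¬p3, 0
7. ¬(¬p1 → p1), 0
8. ¬p1, 0
9. p2, 0
10. □(¬p3 → (¬p1 → p1)), 1
11. ¬p3 → (¬p1 → p1), 0
12. ¬p3 → (¬p1 → p1), 1
13. ¬p1 → p1, 0
14. ¬p1 → p1, 1
15. p1, 0
Accessibility: 0R0, 0R1, 1R0, 1R1
Branch closes: p1 and ¬p1 both at 0.
Every branch closes (one shown): unsatisfiable in S5.

K, T, S4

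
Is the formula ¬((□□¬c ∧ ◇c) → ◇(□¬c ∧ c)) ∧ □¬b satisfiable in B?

1. ¬((□□¬c ∧ ◇c) → ◇(□¬c ∧ c)) ∧ □¬b, 0
2. ¬((□□¬c ∧ ◇c) → ◇(□¬c ∧ c)), 0
3. □¬b, 0
4. □□¬c ∧ ◇c, 0
5. ¬◇(□¬c ∧ c), 0
6. □□¬c, 0
7. ◇c, 0
8. ¬b, 0
9. ¬(□¬c ∧ c), 0
10. □¬c, 0
11. ¬c, 0
12. c, 1
13. ¬b, 1
14. ¬(□¬c ∧ c), 1
15. □¬c, 1
16. ¬c, 1
Accessibility: 0R0, 0R1, 1R0, 1R1
Branch closes: c and ¬c both at 1.
Every branch closes; the branch above is one of them.

Unsatisfiable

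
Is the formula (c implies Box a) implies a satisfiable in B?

1. (c implies Box a) implies a, w0
2. a, w0
Accessibility: w0Rw0

Satisfiable (open branch found)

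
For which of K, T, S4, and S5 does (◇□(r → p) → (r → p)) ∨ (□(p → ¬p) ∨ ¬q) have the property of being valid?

S5

S5-tableau for the negation ¬((◇□(r → p) → (r → p)) ∨ (□(p → ¬p) ∨ ¬q)):
1. ¬((◇□(r → p) → (r → p)) ∨ (□(p → ¬p) ∨ ¬q)), w0
2. ¬(◇□(r → p) → (r → p)), w0
3. ¬(□(p → ¬p) ∨ ¬q), w0
4. ◇□(r → p), w0
5. ¬(r → p), w0
6. ¬□(p → ¬p), w0
7. q, w0
8. r, w0
9. ¬p, w0
10. □(r → p), w1
11. r → p, w0
12. r → p, w1
13. p, w0
Accessibility: w0Rw0, w0Rw1, w1Rw0, w1Rw1
Branch closes: p and ¬p both at w0.
Every branch closes (one shown): valid in S5.
S4-tableau for the negation ¬((◇□(r → p) → (r → p)) ∨ (□(p → ¬p) ∨ ¬q)):
1. ¬((◇□(r → p) → (r → p)) ∨ (□(p → ¬p) ∨ ¬q)), w0
2. ¬(◇□(r → p) → (r → p)), w0
3. ¬(□(p → ¬p) ∨ ¬q), w0
4. ◇□(r → p), w0
5. ¬(r → p), w0
6. ¬□(p → ¬p), w0
7. q, w0
8. r, w0
9. ¬p, w0
10. □(r → p), w1
11. r → p, w1
12. p, w1
13. ¬(p → ¬p), w2
14. p, w2
Accessibility: w0Rw0, w0Rw1, w0Rw2, w1Rw1, w2Rw2
Complete open branch: countermodel on an S4-frame, so not valid in S4, nor in K, T (the same frame is also a K-frame and a T-frame).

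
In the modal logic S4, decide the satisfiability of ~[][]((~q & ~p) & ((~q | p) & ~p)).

1. ~[][]((~q & ~p) & ((~q | p) & ~p)), u
2. ~[]((~q & ~p) & ((~q | p) & ~p)), v   [~[]-rule on 1: fresh world v, uRv]
3. ~((~q & ~p) & ((~q | p) & ~p)), w   [~[]-rule on 2: fresh world w, vRw]
4. ~((~q | p) & ~p), w   [~&-rule on 3 (branches; this branch)]
5. p, w   [~&-rule on 4 (branches; this branch)]
Accessibility: uRu, uRv, uRw, vRv, vRw, wRw

Satisfiable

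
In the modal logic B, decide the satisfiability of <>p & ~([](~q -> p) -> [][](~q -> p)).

Satisfiable

1. <>p & ~([](~q -> p) -> [][](~q -> p)), w0
2. <>p, w0
3. ~([](~q -> p) -> [][](~q -> p)), w0
4. [](~q -> p), w0
5. ~[][](~q -> p), w0
6. ~q -> p, w0
7. p, w0
8. p, w1
9. ~q -> p, w1
10. ~[](~q -> p), w2
11. ~q -> p, w2
12. p, w2
13. ~(~q -> p), w3
14. ~q, w3
15. ~p, w3
Accessibility: w0Rw0, w0Rw1, w0Rw2, w1Rw0, w1Rw1, w2Rw0, w2Rw2, w2Rw3, w3Rw2, w3Rw3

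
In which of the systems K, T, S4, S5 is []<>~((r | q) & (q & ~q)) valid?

T-tableau for the negation ~[]<>~((r | q) & (q & ~q)):
1. ~[]<>~((r | q) & (q & ~q)), 0
2. ~<>~((r | q) & (q & ~q)), 1
3. (r | q) & (q & ~q), 1
4. r | q, 1
5. q & ~q, 1
6. q, 1
7. ~q, 1
Accessibility: 0R0, 0R1, 1R1
Branch closes: q and ~q both at 1.
Every branch closes (one shown): valid in T, hence also in S4, S5 (every theorem of T is a theorem of S4 and S5).
K-tableau for the negation ~[]<>~((r | q) & (q & ~q)):
1. ~[]<>~((r | q) & (q & ~q)), 0
2. ~<>~((r | q) & (q & ~q)), 1
Accessibility: 0R1
Complete open branch: countermodel on a K-frame, so not valid in K.

T, S4, S5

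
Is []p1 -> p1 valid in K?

Invalid (countermodel exists)

Tableau for the negation ~([]p1 -> p1):
1. ~([]p1 -> p1), w0
2. []p1, w0
3. ~p1, w0
The negation has an open branch (countermodel exists).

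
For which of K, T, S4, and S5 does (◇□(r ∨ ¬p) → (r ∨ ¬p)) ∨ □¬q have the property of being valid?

S5

S5-tableau for the negation ¬((◇□(r ∨ ¬p) → (r ∨ ¬p)) ∨ □¬q):
1. ¬((◇□(r ∨ ¬p) → (r ∨ ¬p)) ∨ □¬q), 0
2. ¬(◇□(r ∨ ¬p) → (r ∨ ¬p)), 0   [¬∨-rule on 1]
3. ¬□¬q, 0   [¬∨-rule on 1]
4. ◇□(r ∨ ¬p), 0   [¬→-rule on 2]
5. ¬(r ∨ ¬p), 0   [¬→-rule on 2]
6. ¬r, 0   [¬∨-rule on 5]
7. p, 0   [¬∨-rule on 5]
8. q, 1   [¬□-rule on 3: fresh world 1, 0R1]
9. □(r ∨ ¬p), 2   [◇-rule on 4: fresh world 2, 0R2]
10. r ∨ ¬p, 0   [□-rule on 9 via 2R0]
11. r ∨ ¬p, 1   [□-rule on 9 via 2R1]
12. r ∨ ¬p, 2   [□-rule on 9 via 2R2]
13. ¬p, 0   [∨-rule on 10 (branches; this branch)]
Accessibility: 0R0, 0R1, 0R2, 1R0, 1R1, 1R2, 2R0, 2R1, 2R2
Branch closes: p and ¬p both at 0.
Every branch closes (one shown): valid in S5.
S4-tableau for the negation ¬((◇□(r ∨ ¬p) → (r ∨ ¬p)) ∨ □¬q):
1. ¬((◇□(r ∨ ¬p) → (r ∨ ¬p)) ∨ □¬q), 0
2. ¬(◇□(r ∨ ¬p) → (r ∨ ¬p)), 0   [¬∨-rule on 1]
3. ¬□¬q, 0   [¬∨-rule on 1]
4. ◇□(r ∨ ¬p), 0   [¬→-rule on 2]
5. ¬(r ∨ ¬p), 0   [¬→-rule on 2]
6. ¬r, 0   [¬∨-rule on 5]
7. p, 0   [¬∨-rule on 5]
8. q, 1   [¬□-rule on 3: fresh world 1, 0R1]
9. □(r ∨ ¬p), 2   [◇-rule on 4: fresh world 2, 0R2]
10. r ∨ ¬p, 2   [□-rule on 9 via 2R2]
11. ¬p, 2   [∨-rule on 10 (branches; this branch)]
Accessibility: 0R0, 0R1, 0R2, 1R1, 2R2
Complete open branch: countermodel on an S4-frame, so not valid in S4, nor in K, T (the same frame is also a K-frame and a T-frame).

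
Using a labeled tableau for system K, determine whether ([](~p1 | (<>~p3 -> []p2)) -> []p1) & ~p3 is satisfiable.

1. ([](~p1 | (<>~p3 -> []p2)) -> []p1) & ~p3, 0
2. [](~p1 | (<>~p3 -> []p2)) -> []p1, 0   [&-rule on 1]
3. ~p3, 0   [&-rule on 1]
4. []p1, 0   [->-rule on 2 (branches; this branch)]

Satisfiable (open branch found)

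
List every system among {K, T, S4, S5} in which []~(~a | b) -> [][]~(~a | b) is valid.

T-tableau for the negation ~([]~(~a | b) -> [][]~(~a | b)):
1. ~([]~(~a | b) -> [][]~(~a | b)), w0
2. []~(~a | b), w0
3. ~[][]~(~a | b), w0
4. ~(~a | b), w0
5. a, w0
6. ~b, w0
7. ~[]~(~a | b), w1
8. ~(~a | b), w1
9. a, w1
10. ~b, w1
11. ~a | b, w2
12. b, w2
Accessibility: w0Rw0, w0Rw1, w1Rw1, w1Rw2, w2Rw2
Complete open branch: countermodel on a T-frame, so not valid in T, nor in K (the same frame is also a K-frame).
S4-tableau for the negation ~([]~(~a | b) -> [][]~(~a | b)):
1. ~([]~(~a | b) -> [][]~(~a | b)), w0
2. []~(~a | b), w0
3. ~[][]~(~a | b), w0
4. ~(~a | b), w0
5. a, w0
6. ~b, w0
7. ~[]~(~a | b), w1
8. ~(~a | b), w1
9. a, w1
10. ~b, w1
11. ~a | b, w2
12. ~(~a | b), w2
13. a, w2
14. ~b, w2
15. b, w2
Accessibility: w0Rw0, w0Rw1, w0Rw2, w1Rw1, w1Rw2, w2Rw2
Branch closes: b and ~b both at w2.
Every branch closes (one shown): valid in S4, hence also in S5 (every theorem of S4 is a theorem of S5).

S4, S5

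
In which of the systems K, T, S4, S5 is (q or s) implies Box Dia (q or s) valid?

S4-tableau for the negation not ((q or s) implies Box Dia (q or s)):
1. not ((q or s) implies Box Dia (q or s)), u
2. q or s, u   [neg-implies-rule on 1]
3. not Box Dia (q or s), u   [neg-implies-rule on 1]
4. s, u   [or-rule on 2 (branches; this branch)]
5. not Dia (q or s), v   [neg-Box-rule on 3: fresh world v, uRv]
6. not (q or s), v   [neg-Dia-rule on 5 via vRv]
7. not q, v   [neg-or-rule on 6]
8. not s, v   [neg-or-rule on 6]
Accessibility: uRu, uRv, vRv
Complete open branch: countermodel on an S4-frame, so not valid in S4, nor in K, T (the same frame is also a K-frame and a T-frame).
S5-tableau for the negation not ((q or s) implies Box Dia (q or s)):
1. not ((q or s) implies Box Dia (q or s)), u
2. q or s, u   [neg-implies-rule on 1]
3. not Box Dia (q or s), u   [neg-implies-rule on 1]
4. s, u   [or-rule on 2 (branches; this branch)]
5. not Dia (q or s), v   [neg-Box-rule on 3: fresh world v, uRv]
6. not (q or s), u   [neg-Dia-rule on 5 via vRu]
7. not q, u   [neg-or-rule on 6]
8. not s, u   [neg-or-rule on 6]
Accessibility: uRu, uRv, vRu, vRv
Branch closes: s and not s both at u.
Every branch closes (one shown): valid in S5.

S5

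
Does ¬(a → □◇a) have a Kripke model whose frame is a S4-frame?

Satisfiable

1. ¬(a → □◇a), w0
2. a, w0
3. ¬□◇a, w0
4. ¬◇a, w1
5. ¬a, w1
Accessibility: w0Rw0, w0Rw1, w1Rw1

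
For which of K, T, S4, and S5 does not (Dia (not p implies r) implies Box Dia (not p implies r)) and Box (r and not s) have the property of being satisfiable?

K

K-tableau for the formula:
1. not (Dia (not p implies r) implies Box Dia (not p implies r)) and Box (r and not s), u
2. not (Dia (not p implies r) implies Box Dia (not p implies r)), u   [and-rule on 1]
3. Box (r and not s), u   [and-rule on 1]
4. Dia (not p implies r), u   [neg-implies-rule on 2]
5. not Box Dia (not p implies r), u   [neg-implies-rule on 2]
6. not p implies r, v   [Dia-rule on 4: fresh world v, uRv]
7. r and not s, v   [Box-rule on 3 via uRv]
8. r, v   [and-rule on 7]
9. not s, v   [and-rule on 7]
10. not Dia (not p implies r), w   [neg-Box-rule on 5: fresh world w, uRw]
11. r and not s, w   [Box-rule on 3 via uRw]
12. r, w   [and-rule on 11]
13. not s, w   [and-rule on 11]
Accessibility: uRv, uRw
Complete open branch: satisfiable in K.
T-tableau for the formula:
1. not (Dia (not p implies r) implies Box Dia (not p implies r)) and Box (r and not s), u
2. not (Dia (not p implies r) implies Box Dia (not p implies r)), u   [and-rule on 1]
3. Box (r and not s), u   [and-rule on 1]
4. Dia (not p implies r), u   [neg-implies-rule on 2]
5. not Box Dia (not p implies r), u   [neg-implies-rule on 2]
6. r and not s, u   [Box-rule on 3 via uRu]
7. r, u   [and-rule on 6]
8. not s, u   [and-rule on 6]
9. not p implies r, v   [Dia-rule on 4: fresh world v, uRv]
10. r and not s, v   [Box-rule on 3 via uRv]
11. r, v   [and-rule on 10]
12. not s, v   [and-rule on 10]
13. not Dia (not p implies r), w   [neg-Box-rule on 5: fresh world w, uRw]
14. r and not s, w   [Box-rule on 3 via uRw]
15. r, w   [and-rule on 14]
16. not s, w   [and-rule on 14]
17. not (not p implies r), w   [neg-Dia-rule on 13 via wRw]
18. not p, w   [neg-implies-rule on 17]
19. not r, w   [neg-implies-rule on 17]
Accessibility: uRu, uRv, uRw, vRv, wRw
Branch closes: r and not r both at w.
Every branch closes (one shown): unsatisfiable in T, hence also in S4, S5 (every S4/S5-frame is a T-frame).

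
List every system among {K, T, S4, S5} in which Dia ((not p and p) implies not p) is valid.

T, S4, S5

T-tableau for the negation not Dia ((not p and p) implies not p):
1. not Dia ((not p and p) implies not p), 0
2. not ((not p and p) implies not p), 0
3. not p and p, 0
4. p, 0
5. not p, 0
Accessibility: 0R0
Branch closes: p and not p both at 0.
Every branch closes (one shown): valid in T, hence also in S4, S5 (every theorem of T is a theorem of S4 and S5).
K-tableau for the negation not Dia ((not p and p) implies not p):
1. not Dia ((not p and p) implies not p), 0
Complete open branch: countermodel on a K-frame, so not valid in K.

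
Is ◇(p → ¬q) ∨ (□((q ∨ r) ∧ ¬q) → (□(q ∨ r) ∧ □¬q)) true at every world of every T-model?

Tableau for the negation ¬(◇(p → ¬q) ∨ (□((q ∨ r) ∧ ¬q) → (□(q ∨ r) ∧ □¬q))):
1. ¬(◇(p → ¬q) ∨ (□((q ∨ r) ∧ ¬q) → (□(q ∨ r) ∧ □¬q))), u
2. ¬◇(p → ¬q), u
3. ¬(□((q ∨ r) ∧ ¬q) → (□(q ∨ r) ∧ □¬q)), u
4. □((q ∨ r) ∧ ¬q), u
5. ¬(□(q ∨ r) ∧ □¬q), u
6. ¬(p → ¬q), u
7. p, u
8. q, u
9. (q ∨ r) ∧ ¬q, u
10. q ∨ r, u
11. ¬q, u
Accessibility: uRu
Branch closes: q and ¬q both at u.
Every branch of the negation's tableau closes; the branch above is one of them.

Valid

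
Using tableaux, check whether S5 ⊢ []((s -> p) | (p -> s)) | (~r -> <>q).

Tableau for the negation ~([]((s -> p) | (p -> s)) | (~r -> <>q)):
1. ~([]((s -> p) | (p -> s)) | (~r -> <>q)), u
2. ~[]((s -> p) | (p -> s)), u
3. ~(~r -> <>q), u
4. ~r, u
5. ~<>q, u
6. ~q, u
7. ~((s -> p) | (p -> s)), v
8. ~(s -> p), v
9. ~(p -> s), v
10. s, v
11. ~p, v
12. p, v
13. ~s, v
Accessibility: uRu, uRv, vRu, vRv
Branch closes: p and ~p both at v.
All branches of the negation close; one closing branch shown above.

Valid in S5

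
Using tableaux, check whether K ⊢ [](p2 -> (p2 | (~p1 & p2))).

Valid

Tableau for the negation ~[](p2 -> (p2 | (~p1 & p2))):
1. ~[](p2 -> (p2 | (~p1 & p2))), w0
2. ~(p2 -> (p2 | (~p1 & p2))), w1
3. p2, w1
4. ~(p2 | (~p1 & p2)), w1
5. ~p2, w1
6. ~(~p1 & p2), w1
Accessibility: w0Rw1
Branch closes: p2 and ~p2 both at w1.
Every branch of the negation's tableau closes; the branch above is one of them.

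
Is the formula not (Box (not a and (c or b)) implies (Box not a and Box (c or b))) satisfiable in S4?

1. not (Box (not a and (c or b)) implies (Box not a and Box (c or b))), u
2. Box (not a and (c or b)), u
3. not (Box not a and Box (c or b)), u
4. not a and (c or b), u
5. not a, u
6. c or b, u
7. not Box (c or b), u
8. b, u
9. not (c or b), v
10. not c, v
11. not b, v
12. not a and (c or b), v
13. not a, v
14. c or b, v
15. b, v
Accessibility: uRu, uRv, vRv
Branch closes: b and not b both at v.
All branches of the tableau close; one closing branch shown above.

Unsatisfiable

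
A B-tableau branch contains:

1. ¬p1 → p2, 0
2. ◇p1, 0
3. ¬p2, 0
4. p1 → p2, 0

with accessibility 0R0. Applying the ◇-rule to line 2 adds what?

a fresh world 1 with 0R1, and p1 at 1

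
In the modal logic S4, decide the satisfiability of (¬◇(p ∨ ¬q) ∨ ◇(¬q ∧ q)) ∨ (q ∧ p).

Satisfiable (open branch found)

1. (¬◇(p ∨ ¬q) ∨ ◇(¬q ∧ q)) ∨ (q ∧ p), 0
2. q ∧ p, 0
3. q, 0
4. p, 0
Accessibility: 0R0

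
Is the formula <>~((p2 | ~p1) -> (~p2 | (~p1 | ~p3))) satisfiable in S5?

1. <>~((p2 | ~p1) -> (~p2 | (~p1 | ~p3))), 0
2. ~((p2 | ~p1) -> (~p2 | (~p1 | ~p3))), 1
3. p2 | ~p1, 1
4. ~(~p2 | (~p1 | ~p3)), 1
5. p2, 1
6. ~(~p1 | ~p3), 1
7. p1, 1
8. p3, 1
Accessibility: 0R0, 0R1, 1R0, 1R1

Satisfiable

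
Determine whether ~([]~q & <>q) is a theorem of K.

Tableau for the negation []~q & <>q:
1. []~q & <>q, u
2. []~q, u
3. <>q, u
4. q, v
5. ~q, v
Accessibility: uRv
Branch closes: q and ~q both at v.
Every branch of the negation's tableau closes; the branch above is one of them.

Yes, valid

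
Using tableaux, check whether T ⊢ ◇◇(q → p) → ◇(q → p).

No, not valid

Tableau for the negation ¬(◇◇(q → p) → ◇(q → p)):
1. ¬(◇◇(q → p) → ◇(q → p)), w0
2. ◇◇(q → p), w0
3. ¬◇(q → p), w0
4. ¬(q → p), w0
5. q, w0
6. ¬p, w0
7. ◇(q → p), w1
8. ¬(q → p), w1
9. q, w1
10. ¬p, w1
11. q → p, w2
12. p, w2
Accessibility: w0Rw0, w0Rw1, w1Rw1, w1Rw2, w2Rw2
The negation has an open branch (countermodel exists).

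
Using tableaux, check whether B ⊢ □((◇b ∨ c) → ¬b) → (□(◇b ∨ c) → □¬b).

Yes, valid

Tableau for the negation ¬(□((◇b ∨ c) → ¬b) → (□(◇b ∨ c) → □¬b)):
1. ¬(□((◇b ∨ c) → ¬b) → (□(◇b ∨ c) → □¬b)), 0
2. □((◇b ∨ c) → ¬b), 0
3. ¬(□(◇b ∨ c) → □¬b), 0
4. □(◇b ∨ c), 0
5. ¬□¬b, 0
6. (◇b ∨ c) → ¬b, 0
7. ◇b ∨ c, 0
8. ¬b, 0
9. c, 0
10. b, 1
11. (◇b ∨ c) → ¬b, 1
12. ◇b ∨ c, 1
13. ¬(◇b ∨ c), 1
14. ¬◇b, 1
15. ¬c, 1
16. ¬b, 1
Accessibility: 0R0, 0R1, 1R0, 1R1
Branch closes: b and ¬b both at 1.
All branches of the negation close; one closing branch shown above.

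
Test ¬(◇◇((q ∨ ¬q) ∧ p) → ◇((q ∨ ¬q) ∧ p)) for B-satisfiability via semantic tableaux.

Satisfiable (open branch found)

1. ¬(◇◇((q ∨ ¬q) ∧ p) → ◇((q ∨ ¬q) ∧ p)), 0
2. ◇◇((q ∨ ¬q) ∧ p), 0
3. ¬◇((q ∨ ¬q) ∧ p), 0
4. ¬((q ∨ ¬q) ∧ p), 0
5. ¬p, 0
6. ◇((q ∨ ¬q) ∧ p), 1
7. ¬((q ∨ ¬q) ∧ p), 1
8. ¬p, 1
9. (q ∨ ¬q) ∧ p, 2
10. q ∨ ¬q, 2
11. p, 2
12. ¬q, 2
Accessibility: 0R0, 0R1, 1R0, 1R1, 1R2, 2R1, 2R2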